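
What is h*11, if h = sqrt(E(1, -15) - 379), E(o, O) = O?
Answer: 11*I*sqrt(394) ≈ 218.34*I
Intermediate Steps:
h = I*sqrt(394) (h = sqrt(-15 - 379) = sqrt(-394) = I*sqrt(394) ≈ 19.849*I)
h*11 = (I*sqrt(394))*11 = 11*I*sqrt(394)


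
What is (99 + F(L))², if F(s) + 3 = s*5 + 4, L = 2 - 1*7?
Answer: 5625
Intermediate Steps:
L = -5 (L = 2 - 7 = -5)
F(s) = 1 + 5*s (F(s) = -3 + (s*5 + 4) = -3 + (5*s + 4) = -3 + (4 + 5*s) = 1 + 5*s)
(99 + F(L))² = (99 + (1 + 5*(-5)))² = (99 + (1 - 25))² = (99 - 24)² = 75² = 5625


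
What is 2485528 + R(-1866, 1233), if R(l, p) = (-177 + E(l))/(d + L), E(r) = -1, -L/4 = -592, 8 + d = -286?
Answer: 2577492447/1037 ≈ 2.4855e+6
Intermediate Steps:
d = -294 (d = -8 - 286 = -294)
L = 2368 (L = -4*(-592) = 2368)
R(l, p) = -89/1037 (R(l, p) = (-177 - 1)/(-294 + 2368) = -178/2074 = -178*1/2074 = -89/1037)
2485528 + R(-1866, 1233) = 2485528 - 89/1037 = 2577492447/1037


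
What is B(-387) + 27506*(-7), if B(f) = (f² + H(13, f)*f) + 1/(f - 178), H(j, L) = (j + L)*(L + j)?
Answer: -30608753526/565 ≈ -5.4175e+7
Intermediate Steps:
H(j, L) = (L + j)² (H(j, L) = (L + j)*(L + j) = (L + j)²)
B(f) = f² + 1/(-178 + f) + f*(13 + f)² (B(f) = (f² + (f + 13)²*f) + 1/(f - 178) = (f² + (13 + f)²*f) + 1/(-178 + f) = (f² + f*(13 + f)²) + 1/(-178 + f) = f² + 1/(-178 + f) + f*(13 + f)²)
B(-387) + 27506*(-7) = (1 + (-387)⁴ - 30082*(-387) - 4637*(-387)² - 151*(-387)³)/(-178 - 387) + 27506*(-7) = (1 + 22430753361 + 11641734 - 4637*149769 - 151*(-57960603))/(-565) - 192542 = -(1 + 22430753361 + 11641734 - 694478853 + 8752051053)/565 - 192542 = -1/565*30499967296 - 192542 = -30499967296/565 - 192542 = -30608753526/565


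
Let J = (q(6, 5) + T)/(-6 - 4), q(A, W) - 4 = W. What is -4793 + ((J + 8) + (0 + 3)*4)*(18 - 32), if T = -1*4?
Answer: -5066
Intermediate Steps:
q(A, W) = 4 + W
T = -4
J = -½ (J = ((4 + 5) - 4)/(-6 - 4) = (9 - 4)/(-10) = 5*(-⅒) = -½ ≈ -0.50000)
-4793 + ((J + 8) + (0 + 3)*4)*(18 - 32) = -4793 + ((-½ + 8) + (0 + 3)*4)*(18 - 32) = -4793 + (15/2 + 3*4)*(-14) = -4793 + (15/2 + 12)*(-14) = -4793 + (39/2)*(-14) = -4793 - 273 = -5066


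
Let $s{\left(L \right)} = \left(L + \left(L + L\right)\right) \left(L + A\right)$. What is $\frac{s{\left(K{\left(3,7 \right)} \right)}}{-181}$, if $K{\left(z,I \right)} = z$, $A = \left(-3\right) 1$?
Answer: $0$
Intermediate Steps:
$A = -3$
$s{\left(L \right)} = 3 L \left(-3 + L\right)$ ($s{\left(L \right)} = \left(L + \left(L + L\right)\right) \left(L - 3\right) = \left(L + 2 L\right) \left(-3 + L\right) = 3 L \left(-3 + L\right)$)
$\frac{s{\left(K{\left(3,7 \right)} \right)}}{-181} = \frac{3 \cdot 3 \left(-3 + 3\right)}{-181} = 3 \cdot 3 \cdot 0 \left(- \frac{1}{181}\right) = 0 \left(- \frac{1}{181}\right) = 0$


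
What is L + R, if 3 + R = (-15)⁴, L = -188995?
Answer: -138373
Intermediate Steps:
R = 50622 (R = -3 + (-15)⁴ = -3 + 50625 = 50622)
L + R = -188995 + 50622 = -138373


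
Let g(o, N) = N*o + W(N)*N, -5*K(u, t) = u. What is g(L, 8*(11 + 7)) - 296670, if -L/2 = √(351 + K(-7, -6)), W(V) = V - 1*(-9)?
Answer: -274638 - 288*√8810/5 ≈ -2.8004e+5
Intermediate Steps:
K(u, t) = -u/5
W(V) = 9 + V (W(V) = V + 9 = 9 + V)
L = -2*√8810/5 (L = -2*√(351 - ⅕*(-7)) = -2*√(351 + 7/5) = -2*√8810/5 ≈ -37.545)
g(o, N) = N*o + N*(9 + N) (g(o, N) = N*o + (9 + N)*N = N*o + N*(9 + N))
g(L, 8*(11 + 7)) - 296670 = (8*(11 + 7))*(9 + 8*(11 + 7) - 2*√8810/5) - 296670 = (8*18)*(9 + 8*18 - 2*√8810/5) - 296670 = 144*(9 + 144 - 2*√8810/5) - 296670 = 144*(153 - 2*√8810/5) - 296670 = (22032 - 288*√8810/5) - 296670 = -274638 - 288*√8810/5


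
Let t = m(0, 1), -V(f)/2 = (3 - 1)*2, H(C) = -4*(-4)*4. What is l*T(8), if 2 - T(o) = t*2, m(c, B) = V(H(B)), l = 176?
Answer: 3168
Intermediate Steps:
H(C) = 64 (H(C) = 16*4 = 64)
V(f) = -8 (V(f) = -2*(3 - 1)*2 = -4*2 = -2*4 = -8)
m(c, B) = -8
t = -8
T(o) = 18 (T(o) = 2 - (-8)*2 = 2 - 1*(-16) = 2 + 16 = 18)
l*T(8) = 176*18 = 3168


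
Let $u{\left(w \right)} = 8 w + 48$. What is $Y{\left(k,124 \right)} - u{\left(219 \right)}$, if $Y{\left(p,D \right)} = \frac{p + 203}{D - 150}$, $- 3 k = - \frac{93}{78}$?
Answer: $- \frac{3666265}{2028} \approx -1807.8$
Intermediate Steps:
$k = \frac{31}{78}$ ($k = - \frac{\left(-93\right) \frac{1}{78}}{3} = \left(- \frac{1}{3}\right) \left(- \frac{31}{26}\right) = \frac{31}{78} \approx 0.39744$)
$u{\left(w \right)} = 48 + 8 w$
$Y{\left(p,D \right)} = \frac{203 + p}{-150 + D}$
$Y{\left(k,124 \right)} - u{\left(219 \right)} = \frac{203 + \frac{31}{78}}{-150 + 124} - \left(48 + 8 \cdot 219\right) = \frac{1}{-26} \cdot \frac{15865}{78} - \left(48 + 1752\right) = \left(- \frac{1}{26}\right) \frac{15865}{78} - 1800 = - \frac{15865}{2028} - 1800 = - \frac{3666265}{2028}$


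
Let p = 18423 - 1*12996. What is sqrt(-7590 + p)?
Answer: I*sqrt(2163) ≈ 46.508*I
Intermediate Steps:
p = 5427 (p = 18423 - 12996 = 5427)
sqrt(-7590 + p) = sqrt(-7590 + 5427) = sqrt(-2163) = I*sqrt(2163)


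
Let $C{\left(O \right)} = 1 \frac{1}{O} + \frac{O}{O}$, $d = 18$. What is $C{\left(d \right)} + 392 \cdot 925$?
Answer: $\frac{6526819}{18} \approx 3.626 \cdot 10^{5}$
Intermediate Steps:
$C{\left(O \right)} = 1 + \frac{1}{O}$ ($C{\left(O \right)} = \frac{1}{O} + 1 = 1 + \frac{1}{O}$)
$C{\left(d \right)} + 392 \cdot 925 = \frac{1 + 18}{18} + 392 \cdot 925 = \frac{1}{18} \cdot 19 + 362600 = \frac{19}{18} + 362600 = \frac{6526819}{18}$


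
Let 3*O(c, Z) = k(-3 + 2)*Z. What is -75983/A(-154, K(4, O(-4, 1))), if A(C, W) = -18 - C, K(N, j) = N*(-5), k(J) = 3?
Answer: -75983/136 ≈ -558.70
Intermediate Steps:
O(c, Z) = Z (O(c, Z) = (3*Z)/3 = Z)
K(N, j) = -5*N
-75983/A(-154, K(4, O(-4, 1))) = -75983/(-18 - 1*(-154)) = -75983/(-18 + 154) = -75983/136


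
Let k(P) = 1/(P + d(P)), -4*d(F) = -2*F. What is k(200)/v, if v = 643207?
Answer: 1/192962100 ≈ 5.1824e-9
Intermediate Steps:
d(F) = F/2 (d(F) = -(-1)*F/2 = F/2)
k(P) = 2/(3*P) (k(P) = 1/(P + P/2) = 1/(3*P/2) = 2/(3*P))
k(200)/v = ((2/3)/200)/643207 = ((2/3)*(1/200))*(1/643207) = (1/300)*(1/643207) = 1/192962100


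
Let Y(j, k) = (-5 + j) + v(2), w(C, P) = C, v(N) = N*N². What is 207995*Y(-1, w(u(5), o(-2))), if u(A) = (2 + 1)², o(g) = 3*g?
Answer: 415990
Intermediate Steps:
v(N) = N³
u(A) = 9 (u(A) = 3² = 9)
Y(j, k) = 3 + j (Y(j, k) = (-5 + j) + 2³ = (-5 + j) + 8 = 3 + j)
207995*Y(-1, w(u(5), o(-2))) = 207995*(3 - 1) = 207995*2 = 415990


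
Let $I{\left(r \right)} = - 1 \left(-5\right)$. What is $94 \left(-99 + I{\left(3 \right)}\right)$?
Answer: $-8836$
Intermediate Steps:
$I{\left(r \right)} = 5$ ($I{\left(r \right)} = \left(-1\right) \left(-5\right) = 5$)
$94 \left(-99 + I{\left(3 \right)}\right) = 94 \left(-99 + 5\right) = 94 \left(-94\right) = -8836$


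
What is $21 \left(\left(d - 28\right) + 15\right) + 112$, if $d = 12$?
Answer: $91$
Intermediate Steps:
$21 \left(\left(d - 28\right) + 15\right) + 112 = 21 \left(\left(12 - 28\right) + 15\right) + 112 = 21 \left(-16 + 15\right) + 112 = 21 \left(-1\right) + 112 = -21 + 112 = 91$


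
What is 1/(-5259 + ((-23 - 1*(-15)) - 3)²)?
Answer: -1/5138 ≈ -0.00019463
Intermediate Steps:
1/(-5259 + ((-23 - 1*(-15)) - 3)²) = 1/(-5259 + ((-23 + 15) - 3)²) = 1/(-5259 + (-8 - 3)²) = 1/(-5259 + (-11)²) = 1/(-5259 + 121) = 1/(-5138) = -1/5138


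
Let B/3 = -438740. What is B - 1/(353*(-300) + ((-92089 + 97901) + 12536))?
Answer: -115237693439/87552 ≈ -1.3162e+6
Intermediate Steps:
B = -1316220 (B = 3*(-438740) = -1316220)
B - 1/(353*(-300) + ((-92089 + 97901) + 12536)) = -1316220 - 1/(353*(-300) + ((-92089 + 97901) + 12536)) = -1316220 - 1/(-105900 + (5812 + 12536)) = -1316220 - 1/(-105900 + 18348) = -1316220 - 1/(-87552) = -1316220 - 1*(-1/87552) = -1316220 + 1/87552 = -115237693439/87552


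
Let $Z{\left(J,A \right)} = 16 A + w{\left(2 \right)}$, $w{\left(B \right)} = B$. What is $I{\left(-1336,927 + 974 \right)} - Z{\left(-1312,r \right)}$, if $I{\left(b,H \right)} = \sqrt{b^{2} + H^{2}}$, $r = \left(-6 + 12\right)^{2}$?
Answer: $-578 + \sqrt{5398697} \approx 1745.5$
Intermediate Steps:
$r = 36$ ($r = 6^{2} = 36$)
$Z{\left(J,A \right)} = 2 + 16 A$ ($Z{\left(J,A \right)} = 16 A + 2 = 2 + 16 A$)
$I{\left(b,H \right)} = \sqrt{H^{2} + b^{2}}$
$I{\left(-1336,927 + 974 \right)} - Z{\left(-1312,r \right)} = \sqrt{\left(927 + 974\right)^{2} + \left(-1336\right)^{2}} - \left(2 + 16 \cdot 36\right) = \sqrt{1901^{2} + 1784896} - \left(2 + 576\right) = \sqrt{3613801 + 1784896} - 578 = \sqrt{5398697} - 578 = -578 + \sqrt{5398697}$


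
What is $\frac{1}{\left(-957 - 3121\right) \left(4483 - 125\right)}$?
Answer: $- \frac{1}{17771924} \approx -5.6269 \cdot 10^{-8}$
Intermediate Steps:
$\frac{1}{\left(-957 - 3121\right) \left(4483 - 125\right)} = \frac{1}{\left(-4078\right) 4358} = \frac{1}{-17771924} = - \frac{1}{17771924}$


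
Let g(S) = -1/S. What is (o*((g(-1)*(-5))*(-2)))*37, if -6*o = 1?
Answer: -185/3 ≈ -61.667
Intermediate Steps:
o = -1/6 (o = -1/6*1 = -1/6 ≈ -0.16667)
(o*((g(-1)*(-5))*(-2)))*37 = --1/(-1)*(-5)*(-2)/6*37 = --1*(-1)*(-5)*(-2)/6*37 = -1*(-5)*(-2)/6*37 = -(-5)*(-2)/6*37 = -1/6*10*37 = -5/3*37 = -185/3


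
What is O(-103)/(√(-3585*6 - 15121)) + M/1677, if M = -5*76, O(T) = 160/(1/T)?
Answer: -380/1677 + 16480*I*√36631/36631 ≈ -0.2266 + 86.106*I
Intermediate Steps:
O(T) = 160*T
M = -380
O(-103)/(√(-3585*6 - 15121)) + M/1677 = (160*(-103))/(√(-3585*6 - 15121)) - 380/1677 = -16480/√(-21510 - 15121) - 380*1/1677 = -16480*(-I*√36631/36631) - 380/1677 = -(-16480)*I*√36631/36631 - 380/1677 = 16480*I*√36631/36631 - 380/1677 = -380/1677 + 16480*I*√36631/36631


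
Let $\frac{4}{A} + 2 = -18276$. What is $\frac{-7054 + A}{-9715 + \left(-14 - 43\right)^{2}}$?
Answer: $\frac{528414}{484367} \approx 1.0909$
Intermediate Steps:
$A = - \frac{2}{9139}$ ($A = \frac{4}{-2 - 18276} = \frac{4}{-18278} = 4 \left(- \frac{1}{18278}\right) = - \frac{2}{9139} \approx -0.00021884$)
$\frac{-7054 + A}{-9715 + \left(-14 - 43\right)^{2}} = \frac{-7054 - \frac{2}{9139}}{-9715 + \left(-14 - 43\right)^{2}} = - \frac{64466508}{9139 \left(-9715 + \left(-57\right)^{2}\right)} = - \frac{64466508}{9139 \left(-9715 + 3249\right)} = - \frac{64466508}{9139 \left(-6466\right)} = \left(- \frac{64466508}{9139}\right) \left(- \frac{1}{6466}\right) = \frac{528414}{484367}$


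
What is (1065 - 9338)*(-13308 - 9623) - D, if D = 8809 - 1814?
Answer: 189701168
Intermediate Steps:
D = 6995
(1065 - 9338)*(-13308 - 9623) - D = (1065 - 9338)*(-13308 - 9623) - 1*6995 = -8273*(-22931) - 6995 = 189708163 - 6995 = 189701168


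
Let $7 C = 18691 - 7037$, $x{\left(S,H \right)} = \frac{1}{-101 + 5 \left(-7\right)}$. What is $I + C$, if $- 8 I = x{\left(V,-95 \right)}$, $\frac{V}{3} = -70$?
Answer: $\frac{12679559}{7616} \approx 1664.9$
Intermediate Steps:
$V = -210$ ($V = 3 \left(-70\right) = -210$)
$x{\left(S,H \right)} = - \frac{1}{136}$ ($x{\left(S,H \right)} = \frac{1}{-101 - 35} = \frac{1}{-136} = - \frac{1}{136}$)
$C = \frac{11654}{7}$ ($C = \frac{18691 - 7037}{7} = \frac{1}{7} \cdot 11654 = \frac{11654}{7} \approx 1664.9$)
$I = \frac{1}{1088}$ ($I = \left(- \frac{1}{8}\right) \left(- \frac{1}{136}\right) = \frac{1}{1088} \approx 0.00091912$)
$I + C = \frac{1}{1088} + \frac{11654}{7} = \frac{12679559}{7616}$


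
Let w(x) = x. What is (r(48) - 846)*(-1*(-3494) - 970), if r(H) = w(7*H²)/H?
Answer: -1287240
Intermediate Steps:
r(H) = 7*H (r(H) = (7*H²)/H = 7*H)
(r(48) - 846)*(-1*(-3494) - 970) = (7*48 - 846)*(-1*(-3494) - 970) = (336 - 846)*(3494 - 970) = -510*2524 = -1287240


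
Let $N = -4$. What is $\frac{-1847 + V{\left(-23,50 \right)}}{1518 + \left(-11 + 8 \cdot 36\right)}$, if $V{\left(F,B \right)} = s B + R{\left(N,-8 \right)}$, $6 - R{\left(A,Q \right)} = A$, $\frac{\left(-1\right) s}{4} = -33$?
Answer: $\frac{4763}{1795} \approx 2.6535$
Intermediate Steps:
$s = 132$ ($s = \left(-4\right) \left(-33\right) = 132$)
$R{\left(A,Q \right)} = 6 - A$
$V{\left(F,B \right)} = 10 + 132 B$ ($V{\left(F,B \right)} = 132 B + \left(6 - -4\right) = 132 B + \left(6 + 4\right) = 132 B + 10 = 10 + 132 B$)
$\frac{-1847 + V{\left(-23,50 \right)}}{1518 + \left(-11 + 8 \cdot 36\right)} = \frac{-1847 + \left(10 + 132 \cdot 50\right)}{1518 + \left(-11 + 8 \cdot 36\right)} = \frac{-1847 + \left(10 + 6600\right)}{1518 + \left(-11 + 288\right)} = \frac{-1847 + 6610}{1518 + 277} = \frac{4763}{1795}$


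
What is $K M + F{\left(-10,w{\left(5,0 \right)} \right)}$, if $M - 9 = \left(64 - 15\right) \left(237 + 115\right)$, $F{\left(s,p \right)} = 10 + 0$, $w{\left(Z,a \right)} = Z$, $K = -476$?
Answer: $-8214322$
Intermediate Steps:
$F{\left(s,p \right)} = 10$
$M = 17257$ ($M = 9 + \left(64 - 15\right) \left(237 + 115\right) = 9 + 49 \cdot 352 = 9 + 17248 = 17257$)
$K M + F{\left(-10,w{\left(5,0 \right)} \right)} = \left(-476\right) 17257 + 10 = -8214332 + 10 = -8214322$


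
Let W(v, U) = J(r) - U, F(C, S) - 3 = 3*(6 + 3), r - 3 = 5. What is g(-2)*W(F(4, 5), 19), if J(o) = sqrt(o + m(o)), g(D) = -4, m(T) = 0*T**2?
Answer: 76 - 8*sqrt(2) ≈ 64.686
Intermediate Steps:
m(T) = 0
r = 8 (r = 3 + 5 = 8)
F(C, S) = 30 (F(C, S) = 3 + 3*(6 + 3) = 3 + 3*9 = 3 + 27 = 30)
J(o) = sqrt(o) (J(o) = sqrt(o + 0) = sqrt(o))
W(v, U) = -U + 2*sqrt(2) (W(v, U) = sqrt(8) - U = 2*sqrt(2) - U = -U + 2*sqrt(2))
g(-2)*W(F(4, 5), 19) = -4*(-1*19 + 2*sqrt(2)) = -4*(-19 + 2*sqrt(2)) = 76 - 8*sqrt(2)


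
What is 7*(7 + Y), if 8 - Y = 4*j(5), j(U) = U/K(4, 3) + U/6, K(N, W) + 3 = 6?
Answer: 35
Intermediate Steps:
K(N, W) = 3 (K(N, W) = -3 + 6 = 3)
j(U) = U/2 (j(U) = U/3 + U/6 = U/2)
Y = -2 (Y = 8 - 4*(1/2)*5 = 8 - 4*5/2 = 8 - 1*10 = 8 - 10 = -2)
7*(7 + Y) = 7*(7 - 2) = 7*5 = 35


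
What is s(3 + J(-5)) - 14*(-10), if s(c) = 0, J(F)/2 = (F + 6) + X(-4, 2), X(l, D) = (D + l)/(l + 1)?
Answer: 140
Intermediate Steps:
X(l, D) = (D + l)/(1 + l)
J(F) = 40/3 + 2*F (J(F) = 2*((F + 6) + (2 - 4)/(1 - 4)) = 2*((6 + F) - 2/(-3)) = 2*((6 + F) - ⅓*(-2)) = 2*((6 + F) + ⅔) = 2*(20/3 + F) = 40/3 + 2*F)
s(3 + J(-5)) - 14*(-10) = 0 - 14*(-10) = 0 + 140 = 140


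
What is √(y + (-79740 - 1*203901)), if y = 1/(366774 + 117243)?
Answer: 2*I*√16612318443446058/484017 ≈ 532.58*I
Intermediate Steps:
y = 1/484017 ≈ 2.0660e-6
√(y + (-79740 - 1*203901)) = √(1/484017 + (-79740 - 1*203901)) = √(1/484017 + (-79740 - 203901)) = √(1/484017 - 283641) = √(-137287065896/484017) = 2*I*√16612318443446058/484017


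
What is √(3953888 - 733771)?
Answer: √3220117 ≈ 1794.5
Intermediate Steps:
√(3953888 - 733771) = √3220117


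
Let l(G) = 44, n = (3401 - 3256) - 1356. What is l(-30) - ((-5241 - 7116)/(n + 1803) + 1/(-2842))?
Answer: 54573801/841232 ≈ 64.874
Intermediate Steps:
n = -1211 (n = 145 - 1356 = -1211)
l(-30) - ((-5241 - 7116)/(n + 1803) + 1/(-2842)) = 44 - ((-5241 - 7116)/(-1211 + 1803) + 1/(-2842)) = 44 - (-12357/592 - 1/2842) = 44 - 1*(-17559593/841232) = 44 + 17559593/841232 = 54573801/841232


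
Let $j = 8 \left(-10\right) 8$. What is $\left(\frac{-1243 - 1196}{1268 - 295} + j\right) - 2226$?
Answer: $- \frac{2791057}{973} \approx -2868.5$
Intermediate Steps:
$j = -640$ ($j = \left(-80\right) 8 = -640$)
$\left(\frac{-1243 - 1196}{1268 - 295} + j\right) - 2226 = \left(\frac{-1243 - 1196}{1268 - 295} - 640\right) - 2226 = \left(- \frac{2439}{973} - 640\right) - 2226 = - \frac{625159}{973} - 2226 = - \frac{2791057}{973}$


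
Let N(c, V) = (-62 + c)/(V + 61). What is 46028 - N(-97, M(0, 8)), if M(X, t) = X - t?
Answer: 46031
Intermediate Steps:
N(c, V) = (-62 + c)/(61 + V)
46028 - N(-97, M(0, 8)) = 46028 - (-62 - 97)/(61 + (0 - 1*8)) = 46028 - (-159)/(61 + (0 - 8)) = 46028 - (-159)/(61 - 8) = 46028 - (-159)/53 = 46028 - 1*(-3) = 46028 + 3 = 46031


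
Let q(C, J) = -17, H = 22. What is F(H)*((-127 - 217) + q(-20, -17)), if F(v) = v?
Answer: -7942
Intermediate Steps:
F(H)*((-127 - 217) + q(-20, -17)) = 22*((-127 - 217) - 17) = 22*(-344 - 17) = 22*(-361) = -7942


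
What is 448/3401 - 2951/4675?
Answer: -7941951/15899675 ≈ -0.49950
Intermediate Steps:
448/3401 - 2951/4675 = -7941951/15899675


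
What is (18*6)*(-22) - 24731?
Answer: -27107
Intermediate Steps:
(18*6)*(-22) - 24731 = 108*(-22) - 24731 = -2376 - 24731 = -27107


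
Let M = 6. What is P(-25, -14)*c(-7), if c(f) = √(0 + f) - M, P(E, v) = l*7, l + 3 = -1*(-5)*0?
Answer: 126 - 21*I*√7 ≈ 126.0 - 55.561*I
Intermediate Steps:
l = -3 (l = -3 - 1*(-5)*0 = -3 + 5*0 = -3 + 0 = -3)
P(E, v) = -21 (P(E, v) = -3*7 = -21)
c(f) = -6 + √f (c(f) = √(0 + f) - 1*6 = √f - 6 = -6 + √f)
P(-25, -14)*c(-7) = -21*(-6 + √(-7)) = -21*(-6 + I*√7) = 126 - 21*I*√7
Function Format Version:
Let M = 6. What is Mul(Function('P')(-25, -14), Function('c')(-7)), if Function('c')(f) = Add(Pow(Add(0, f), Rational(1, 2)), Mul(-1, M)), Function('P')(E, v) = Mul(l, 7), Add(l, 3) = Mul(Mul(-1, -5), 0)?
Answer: Add(126, Mul(-21, I, Pow(7, Rational(1, 2)))) ≈ Add(126.00, Mul(-55.561, I))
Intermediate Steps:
l = -3 (l = Add(-3, Mul(Mul(-1, -5), 0)) = Add(-3, Mul(5, 0)) = Add(-3, 0) = -3)
Function('P')(E, v) = -21 (Function('P')(E, v) = Mul(-3, 7) = -21)
Function('c')(f) = Add(-6, Pow(f, Rational(1, 2))) (Function('c')(f) = Add(Pow(Add(0, f), Rational(1, 2)), Mul(-1, 6)) = Add(Pow(f, Rational(1, 2)), -6) = Add(-6, Pow(f, Rational(1, 2))))
Mul(Function('P')(-25, -14), Function('c')(-7)) = Mul(-21, Add(-6, Pow(-7, Rational(1, 2)))) = Mul(-21, Add(-6, Mul(I, Pow(7, Rational(1, 2))))) = Add(126, Mul(-21, I, Pow(7, Rational(1, 2))))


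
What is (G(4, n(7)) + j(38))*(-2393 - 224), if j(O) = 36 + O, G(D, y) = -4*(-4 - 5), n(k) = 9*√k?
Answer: -287870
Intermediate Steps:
G(D, y) = 36 (G(D, y) = -4*(-9) = 36)
(G(4, n(7)) + j(38))*(-2393 - 224) = (36 + (36 + 38))*(-2393 - 224) = (36 + 74)*(-2617) = 110*(-2617) = -287870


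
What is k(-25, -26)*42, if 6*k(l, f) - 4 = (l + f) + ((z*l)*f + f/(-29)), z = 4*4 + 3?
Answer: 2497691/29 ≈ 86127.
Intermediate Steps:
z = 19 (z = 16 + 3 = 19)
k(l, f) = ⅔ + l/6 + 14*f/87 + 19*f*l/6 (k(l, f) = ⅔ + ((l + f) + ((19*l)*f + f/(-29)))/6 = ⅔ + ((f + l) + (19*f*l + f*(-1/29)))/6 = ⅔ + ((f + l) + (19*f*l - f/29))/6 = ⅔ + ((f + l) + (-f/29 + 19*f*l))/6 = ⅔ + (l + 28*f/29 + 19*f*l)/6 = ⅔ + (l/6 + 14*f/87 + 19*f*l/6) = ⅔ + l/6 + 14*f/87 + 19*f*l/6)
k(-25, -26)*42 = (⅔ + (⅙)*(-25) + (14/87)*(-26) + (19/6)*(-26)*(-25))*42 = (⅔ - 25/6 - 364/87 + 6175/3)*42 = (356813/174)*42 = 2497691/29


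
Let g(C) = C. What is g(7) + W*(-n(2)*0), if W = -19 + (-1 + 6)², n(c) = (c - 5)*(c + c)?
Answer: 7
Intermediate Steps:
n(c) = 2*c*(-5 + c) (n(c) = (-5 + c)*(2*c) = 2*c*(-5 + c))
W = 6 (W = -19 + 5² = -19 + 25 = 6)
g(7) + W*(-n(2)*0) = 7 + 6*(-2*2*(-5 + 2)*0) = 7 + 6*(-2*2*(-3)*0) = 7 + 6*(-1*(-12)*0) = 7 + 6*(12*0) = 7 + 6*0 = 7 + 0 = 7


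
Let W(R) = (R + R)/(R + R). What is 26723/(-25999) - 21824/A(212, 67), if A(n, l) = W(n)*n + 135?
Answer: -576675057/9021653 ≈ -63.921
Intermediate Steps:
W(R) = 1 (W(R) = (2*R)/((2*R)) = (2*R)*(1/(2*R)) = 1)
A(n, l) = 135 + n (A(n, l) = 1*n + 135 = n + 135 = 135 + n)
26723/(-25999) - 21824/A(212, 67) = 26723/(-25999) - 21824/(135 + 212) = 26723*(-1/25999) - 21824/347 = -26723/25999 - 21824*1/347 = -26723/25999 - 21824/347 = -576675057/9021653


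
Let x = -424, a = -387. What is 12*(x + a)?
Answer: -9732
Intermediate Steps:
12*(x + a) = 12*(-424 - 387) = 12*(-811) = -9732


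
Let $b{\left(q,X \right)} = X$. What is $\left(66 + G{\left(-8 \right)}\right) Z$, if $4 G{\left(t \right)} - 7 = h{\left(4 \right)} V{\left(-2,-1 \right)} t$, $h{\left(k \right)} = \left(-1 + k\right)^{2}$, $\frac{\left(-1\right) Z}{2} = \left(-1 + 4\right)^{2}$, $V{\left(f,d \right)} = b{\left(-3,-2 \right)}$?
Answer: $- \frac{3735}{2} \approx -1867.5$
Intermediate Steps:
$V{\left(f,d \right)} = -2$
$Z = -18$ ($Z = - 2 \left(-1 + 4\right)^{2} = - 2 \cdot 3^{2} = \left(-2\right) 9 = -18$)
$G{\left(t \right)} = \frac{7}{4} - \frac{9 t}{2}$ ($G{\left(t \right)} = \frac{7}{4} + \frac{\left(-1 + 4\right)^{2} \left(-2\right) t}{4} = \frac{7}{4} + \frac{3^{2} \left(-2\right) t}{4} = \frac{7}{4} + \frac{9 \left(-2\right) t}{4} = \frac{7}{4} + \frac{\left(-18\right) t}{4} = \frac{7}{4} - \frac{9 t}{2}$)
$\left(66 + G{\left(-8 \right)}\right) Z = \left(66 + \left(\frac{7}{4} - -36\right)\right) \left(-18\right) = \left(66 + \left(\frac{7}{4} + 36\right)\right) \left(-18\right) = \left(66 + \frac{151}{4}\right) \left(-18\right) = \frac{415}{4} \left(-18\right) = - \frac{3735}{2}$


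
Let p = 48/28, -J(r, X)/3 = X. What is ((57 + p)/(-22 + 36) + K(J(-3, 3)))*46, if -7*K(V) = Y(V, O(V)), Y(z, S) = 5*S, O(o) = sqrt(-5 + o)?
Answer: 9453/49 - 230*I*sqrt(14)/7 ≈ 192.92 - 122.94*I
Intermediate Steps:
J(r, X) = -3*X
p = 12/7 (p = 48*(1/28) = 12/7 ≈ 1.7143)
K(V) = -5*sqrt(-5 + V)/7
((57 + p)/(-22 + 36) + K(J(-3, 3)))*46 = ((57 + 12/7)/(-22 + 36) - 5*sqrt(-5 - 3*3)/7)*46 = ((411/7)/14 - 5*sqrt(-5 - 9)/7)*46 = ((411/7)*(1/14) - 5*I*sqrt(14)/7)*46 = (411/98 - 5*I*sqrt(14)/7)*46 = 9453/49 - 230*I*sqrt(14)/7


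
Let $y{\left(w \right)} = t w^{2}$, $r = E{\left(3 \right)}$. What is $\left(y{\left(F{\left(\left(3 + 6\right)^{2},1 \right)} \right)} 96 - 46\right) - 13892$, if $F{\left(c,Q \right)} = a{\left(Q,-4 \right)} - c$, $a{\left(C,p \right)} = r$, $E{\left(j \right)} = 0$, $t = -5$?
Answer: $-3163218$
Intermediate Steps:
$r = 0$
$a{\left(C,p \right)} = 0$
$F{\left(c,Q \right)} = - c$ ($F{\left(c,Q \right)} = 0 - c = - c$)
$y{\left(w \right)} = - 5 w^{2}$
$\left(y{\left(F{\left(\left(3 + 6\right)^{2},1 \right)} \right)} 96 - 46\right) - 13892 = \left(- 5 \left(- \left(3 + 6\right)^{2}\right)^{2} \cdot 96 - 46\right) - 13892 = \left(- 5 \left(- 9^{2}\right)^{2} \cdot 96 - 46\right) - 13892 = \left(- 5 \left(\left(-1\right) 81\right)^{2} \cdot 96 - 46\right) - 13892 = \left(- 5 \left(-81\right)^{2} \cdot 96 - 46\right) - 13892 = \left(\left(-5\right) 6561 \cdot 96 - 46\right) - 13892 = \left(\left(-32805\right) 96 - 46\right) - 13892 = \left(-3149280 - 46\right) - 13892 = -3149326 - 13892 = -3163218$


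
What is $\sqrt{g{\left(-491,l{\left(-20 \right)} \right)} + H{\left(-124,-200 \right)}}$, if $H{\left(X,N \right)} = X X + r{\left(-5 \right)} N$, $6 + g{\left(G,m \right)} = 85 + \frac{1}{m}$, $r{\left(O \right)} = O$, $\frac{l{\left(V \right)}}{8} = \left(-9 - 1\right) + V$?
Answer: $\frac{\sqrt{59237985}}{60} \approx 128.28$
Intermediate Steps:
$l{\left(V \right)} = -80 + 8 V$ ($l{\left(V \right)} = 8 \left(\left(-9 - 1\right) + V\right) = 8 \left(-10 + V\right) = -80 + 8 V$)
$g{\left(G,m \right)} = 79 + \frac{1}{m}$ ($g{\left(G,m \right)} = -6 + \left(85 + \frac{1}{m}\right) = 79 + \frac{1}{m}$)
$H{\left(X,N \right)} = X^{2} - 5 N$ ($H{\left(X,N \right)} = X X - 5 N = X^{2} - 5 N$)
$\sqrt{g{\left(-491,l{\left(-20 \right)} \right)} + H{\left(-124,-200 \right)}} = \sqrt{\left(79 + \frac{1}{-80 + 8 \left(-20\right)}\right) + \left(\left(-124\right)^{2} - -1000\right)} = \sqrt{\left(79 + \frac{1}{-80 - 160}\right) + \left(15376 + 1000\right)} = \sqrt{\left(79 + \frac{1}{-240}\right) + 16376} = \sqrt{\left(79 - \frac{1}{240}\right) + 16376} = \sqrt{\frac{18959}{240} + 16376} = \sqrt{\frac{3949199}{240}} = \frac{\sqrt{59237985}}{60}$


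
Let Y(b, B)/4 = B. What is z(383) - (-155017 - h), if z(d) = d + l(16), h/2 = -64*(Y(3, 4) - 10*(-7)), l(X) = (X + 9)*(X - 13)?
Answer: 144467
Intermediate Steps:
Y(b, B) = 4*B
l(X) = (-13 + X)*(9 + X) (l(X) = (9 + X)*(-13 + X) = (-13 + X)*(9 + X))
h = -11008 (h = 2*(-64*(4*4 - 10*(-7))) = 2*(-64*(16 + 70)) = 2*(-64*86) = 2*(-5504) = -11008)
z(d) = 75 + d (z(d) = d + (-117 + 16² - 4*16) = d + (-117 + 256 - 64) = d + 75 = 75 + d)
z(383) - (-155017 - h) = (75 + 383) - (-155017 - 1*(-11008)) = 458 - (-155017 + 11008) = 458 - 1*(-144009) = 458 + 144009 = 144467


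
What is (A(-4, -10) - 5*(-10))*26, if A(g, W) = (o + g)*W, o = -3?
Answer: 3120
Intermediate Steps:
A(g, W) = W*(-3 + g) (A(g, W) = (-3 + g)*W = W*(-3 + g))
(A(-4, -10) - 5*(-10))*26 = (-10*(-3 - 4) - 5*(-10))*26 = (-10*(-7) + 50)*26 = (70 + 50)*26 = 120*26 = 3120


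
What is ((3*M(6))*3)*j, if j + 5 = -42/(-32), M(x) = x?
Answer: -1593/8 ≈ -199.13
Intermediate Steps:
j = -59/16 (j = -5 - 42/(-32) = -5 - 42*(-1/32) = -5 + 21/16 = -59/16 ≈ -3.6875)
((3*M(6))*3)*j = ((3*6)*3)*(-59/16) = (18*3)*(-59/16) = 54*(-59/16) = -1593/8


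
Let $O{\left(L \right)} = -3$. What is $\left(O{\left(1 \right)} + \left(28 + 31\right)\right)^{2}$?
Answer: $3136$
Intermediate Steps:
$\left(O{\left(1 \right)} + \left(28 + 31\right)\right)^{2} = \left(-3 + \left(28 + 31\right)\right)^{2} = \left(-3 + 59\right)^{2} = 56^{2} = 3136$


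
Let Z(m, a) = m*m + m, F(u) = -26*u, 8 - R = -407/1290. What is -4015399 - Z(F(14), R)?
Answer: -4147531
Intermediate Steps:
R = 10727/1290 (R = 8 - (-407)/1290 = 8 - 1*(-407/1290) = 8 + 407/1290 = 10727/1290 ≈ 8.3155)
Z(m, a) = m + m² (Z(m, a) = m² + m = m + m²)
-4015399 - Z(F(14), R) = -4015399 - (-26*14)*(1 - 26*14) = -4015399 - (-364)*(1 - 364) = -4015399 - (-364)*(-363) = -4015399 - 1*132132 = -4015399 - 132132 = -4147531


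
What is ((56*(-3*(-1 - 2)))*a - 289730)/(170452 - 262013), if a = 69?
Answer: 254954/91561 ≈ 2.7845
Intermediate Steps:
((56*(-3*(-1 - 2)))*a - 289730)/(170452 - 262013) = ((56*(-3*(-1 - 2)))*69 - 289730)/(170452 - 262013) = ((56*(-3*(-3)))*69 - 289730)/(-91561) = ((56*9)*69 - 289730)*(-1/91561) = (504*69 - 289730)*(-1/91561) = (34776 - 289730)*(-1/91561) = -254954*(-1/91561) = 254954/91561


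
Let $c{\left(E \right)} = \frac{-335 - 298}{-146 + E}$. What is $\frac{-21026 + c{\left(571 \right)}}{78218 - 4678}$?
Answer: $- \frac{8936683}{31254500} \approx -0.28593$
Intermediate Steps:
$c{\left(E \right)} = - \frac{633}{-146 + E}$
$\frac{-21026 + c{\left(571 \right)}}{78218 - 4678} = \frac{-21026 - \frac{633}{-146 + 571}}{78218 - 4678} = \frac{-21026 - \frac{633}{425}}{73540} = \left(-21026 - \frac{633}{425}\right) \frac{1}{73540} = \left(- \frac{8936683}{425}\right) \frac{1}{73540} = - \frac{8936683}{31254500}$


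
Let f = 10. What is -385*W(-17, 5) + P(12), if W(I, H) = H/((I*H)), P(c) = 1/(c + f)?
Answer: 8487/374 ≈ 22.693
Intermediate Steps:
P(c) = 1/(10 + c) (P(c) = 1/(c + 10) = 1/(10 + c))
W(I, H) = 1/I (W(I, H) = H/((H*I)) = H*(1/(H*I)) = 1/I)
-385*W(-17, 5) + P(12) = -385/(-17) + 1/(10 + 12) = -385*(-1/17) + 1/22 = 385/17 + 1/22 = 8487/374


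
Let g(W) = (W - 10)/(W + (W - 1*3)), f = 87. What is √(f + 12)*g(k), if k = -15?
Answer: 25*√11/11 ≈ 7.5378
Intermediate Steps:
g(W) = (-10 + W)/(-3 + 2*W) (g(W) = (-10 + W)/(W + (W - 3)) = (-10 + W)/(W + (-3 + W)) = (-10 + W)/(-3 + 2*W))
√(f + 12)*g(k) = √(87 + 12)*((-10 - 15)/(-3 + 2*(-15))) = √99*(-25/(-3 - 30)) = (3*√11)*(-25/(-33)) = (3*√11)*(-1/33*(-25)) = (3*√11)*(25/33) = 25*√11/11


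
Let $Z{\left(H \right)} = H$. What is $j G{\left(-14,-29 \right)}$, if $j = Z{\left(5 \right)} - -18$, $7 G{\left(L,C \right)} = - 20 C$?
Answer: $\frac{13340}{7} \approx 1905.7$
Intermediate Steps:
$G{\left(L,C \right)} = - \frac{20 C}{7}$ ($G{\left(L,C \right)} = \frac{\left(-20\right) C}{7} = - \frac{20 C}{7}$)
$j = 23$ ($j = 5 - -18 = 5 + 18 = 23$)
$j G{\left(-14,-29 \right)} = 23 \left(\left(- \frac{20}{7}\right) \left(-29\right)\right) = 23 \cdot \frac{580}{7} = \frac{13340}{7}$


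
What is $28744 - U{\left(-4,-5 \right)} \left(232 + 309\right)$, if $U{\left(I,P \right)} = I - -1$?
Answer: $30367$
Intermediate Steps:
$U{\left(I,P \right)} = 1 + I$ ($U{\left(I,P \right)} = I + 1 = 1 + I$)
$28744 - U{\left(-4,-5 \right)} \left(232 + 309\right) = 28744 - \left(1 - 4\right) \left(232 + 309\right) = 28744 - \left(-3\right) 541 = 28744 - -1623 = 28744 + 1623 = 30367$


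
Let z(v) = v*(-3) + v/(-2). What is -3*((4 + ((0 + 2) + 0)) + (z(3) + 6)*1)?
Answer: -9/2 ≈ -4.5000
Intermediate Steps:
z(v) = -7*v/2 (z(v) = -3*v + v*(-½) = -3*v - v/2 = -7*v/2)
-3*((4 + ((0 + 2) + 0)) + (z(3) + 6)*1) = -3*((4 + ((0 + 2) + 0)) + (-7/2*3 + 6)*1) = -3*((4 + (2 + 0)) + (-21/2 + 6)*1) = -3*((4 + 2) - 9/2*1) = -3*(6 - 9/2) = -3*3/2 = -9/2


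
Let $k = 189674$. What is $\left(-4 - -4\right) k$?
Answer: $0$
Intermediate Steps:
$\left(-4 - -4\right) k = \left(-4 - -4\right) 189674 = \left(-4 + 4\right) 189674 = 0 \cdot 189674 = 0$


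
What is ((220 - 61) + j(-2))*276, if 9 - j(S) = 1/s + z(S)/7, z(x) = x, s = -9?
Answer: 976028/21 ≈ 46478.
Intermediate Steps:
j(S) = 82/9 - S/7 (j(S) = 9 - (1/(-9) + S/7) = 9 - (1*(-⅑) + S*(⅐)) = 9 - (-⅑ + S/7) = 9 + (⅑ - S/7) = 82/9 - S/7)
((220 - 61) + j(-2))*276 = ((220 - 61) + (82/9 - ⅐*(-2)))*276 = (159 + (82/9 + 2/7))*276 = (159 + 592/63)*276 = (10609/63)*276 = 976028/21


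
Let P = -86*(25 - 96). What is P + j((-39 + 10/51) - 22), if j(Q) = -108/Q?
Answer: 18940214/3101 ≈ 6107.8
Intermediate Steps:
P = 6106 (P = -86*(-71) = 6106)
P + j((-39 + 10/51) - 22) = 6106 - 108/((-39 + 10/51) - 22) = 6106 - 108/(-1979/51 - 22) = 6106 - 108/(-3101/51) = 6106 - 108*(-51/3101) = 6106 + 5508/3101 = 18940214/3101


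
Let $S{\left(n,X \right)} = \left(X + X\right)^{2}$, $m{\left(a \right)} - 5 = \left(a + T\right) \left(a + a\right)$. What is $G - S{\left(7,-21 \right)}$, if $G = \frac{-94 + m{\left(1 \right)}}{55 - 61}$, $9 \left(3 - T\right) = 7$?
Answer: $- \frac{94513}{54} \approx -1750.2$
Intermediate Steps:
$T = \frac{20}{9}$ ($T = 3 - \frac{7}{9} = \frac{20}{9} \approx 2.2222$)
$m{\left(a \right)} = 5 + 2 a \left(\frac{20}{9} + a\right)$ ($m{\left(a \right)} = 5 + \left(a + \frac{20}{9}\right) \left(a + a\right) = 5 + \left(\frac{20}{9} + a\right) 2 a = 5 + 2 a \left(\frac{20}{9} + a\right)$)
$G = \frac{743}{54}$ ($G = \frac{-94 + \left(5 + 2 \cdot 1^{2} + \frac{40}{9} \cdot 1\right)}{55 - 61} = \frac{-94 + \left(5 + 2 \cdot 1 + \frac{40}{9}\right)}{-6} = \left(-94 + \left(5 + 2 + \frac{40}{9}\right)\right) \left(- \frac{1}{6}\right) = \left(-94 + \frac{103}{9}\right) \left(- \frac{1}{6}\right) = \left(- \frac{743}{9}\right) \left(- \frac{1}{6}\right) = \frac{743}{54} \approx 13.759$)
$S{\left(n,X \right)} = 4 X^{2}$ ($S{\left(n,X \right)} = \left(2 X\right)^{2} = 4 X^{2}$)
$G - S{\left(7,-21 \right)} = \frac{743}{54} - 4 \left(-21\right)^{2} = \frac{743}{54} - 4 \cdot 441 = \frac{743}{54} - 1764 = - \frac{94513}{54}$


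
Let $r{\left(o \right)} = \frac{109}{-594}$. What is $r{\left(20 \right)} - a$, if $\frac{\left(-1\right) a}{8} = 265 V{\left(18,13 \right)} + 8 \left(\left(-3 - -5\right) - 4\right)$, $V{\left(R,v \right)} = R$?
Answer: $\frac{22590899}{594} \approx 38032.0$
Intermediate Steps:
$r{\left(o \right)} = - \frac{109}{594}$ ($r{\left(o \right)} = 109 \left(- \frac{1}{594}\right) = - \frac{109}{594}$)
$a = -38032$ ($a = - 8 \left(265 \cdot 18 + 8 \left(\left(-3 - -5\right) - 4\right)\right) = - 8 \left(4770 + 8 \left(\left(-3 + 5\right) - 4\right)\right) = - 8 \left(4770 + 8 \left(2 - 4\right)\right) = - 8 \left(4770 + 8 \left(-2\right)\right) = - 8 \left(4770 - 16\right) = \left(-8\right) 4754 = -38032$)
$r{\left(20 \right)} - a = - \frac{109}{594} - -38032 = - \frac{109}{594} + 38032 = \frac{22590899}{594}$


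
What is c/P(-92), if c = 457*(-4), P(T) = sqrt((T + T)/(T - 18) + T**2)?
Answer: -914*sqrt(6402165)/116403 ≈ -19.868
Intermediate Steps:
P(T) = sqrt(T**2 + 2*T/(-18 + T)) (P(T) = sqrt((2*T)/(-18 + T) + T**2) = sqrt(2*T/(-18 + T) + T**2) = sqrt(T**2 + 2*T/(-18 + T)))
c = -1828
c/P(-92) = -1828*sqrt(23)/(46*sqrt(-1/(-18 - 92))*sqrt(2 - 92*(-18 - 92))) = -1828*sqrt(23)/(46*sqrt(-1/(-110))*sqrt(2 - 92*(-110))) = -1828*sqrt(2530)/(46*sqrt(2 + 10120)) = -1828*sqrt(6402165)/232806 = -914*sqrt(6402165)/116403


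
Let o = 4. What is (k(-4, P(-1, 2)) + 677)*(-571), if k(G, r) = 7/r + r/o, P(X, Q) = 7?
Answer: -1552549/4 ≈ -3.8814e+5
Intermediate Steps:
k(G, r) = 7/r + r/4
(k(-4, P(-1, 2)) + 677)*(-571) = ((7/7 + (1/4)*7) + 677)*(-571) = ((7*(1/7) + 7/4) + 677)*(-571) = ((1 + 7/4) + 677)*(-571) = (11/4 + 677)*(-571) = (2719/4)*(-571) = -1552549/4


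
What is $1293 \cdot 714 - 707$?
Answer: $922495$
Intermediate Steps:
$1293 \cdot 714 - 707 = 923202 - 707 = 922495$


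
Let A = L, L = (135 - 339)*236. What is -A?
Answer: 48144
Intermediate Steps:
L = -48144 (L = -204*236 = -48144)
A = -48144
-A = -1*(-48144) = 48144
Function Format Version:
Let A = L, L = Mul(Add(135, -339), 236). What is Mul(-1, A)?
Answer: 48144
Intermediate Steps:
L = -48144 (L = Mul(-204, 236) = -48144)
A = -48144
Mul(-1, A) = Mul(-1, -48144) = 48144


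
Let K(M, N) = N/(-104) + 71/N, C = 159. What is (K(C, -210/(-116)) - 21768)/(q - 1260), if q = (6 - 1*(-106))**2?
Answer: -13762151729/7146834240 ≈ -1.9256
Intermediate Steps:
K(M, N) = 71/N - N/104 (K(M, N) = N*(-1/104) + 71/N = -N/104 + 71/N = 71/N - N/104)
q = 12544 (q = (6 + 106)**2 = 112**2 = 12544)
(K(C, -210/(-116)) - 21768)/(q - 1260) = ((71/((-210/(-116))) - (-105)/(52*(-116))) - 21768)/(12544 - 1260) = ((71/((-210*(-1/116))) - (-105)*(-1)/(52*116)) - 21768)/11284 = ((71/(105/58) - 1/104*105/58) - 21768)*(1/11284) = ((71*(58/105) - 105/6032) - 21768)*(1/11284) = ((4118/105 - 105/6032) - 21768)*(1/11284) = (24828751/633360 - 21768)*(1/11284) = -13762151729/633360*1/11284 = -13762151729/7146834240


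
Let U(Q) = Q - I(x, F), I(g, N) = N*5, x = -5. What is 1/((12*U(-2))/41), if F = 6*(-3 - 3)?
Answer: 41/2136 ≈ 0.019195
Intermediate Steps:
F = -36 (F = 6*(-6) = -36)
I(g, N) = 5*N
U(Q) = 180 + Q (U(Q) = Q - 5*(-36) = Q - 1*(-180) = Q + 180 = 180 + Q)
1/((12*U(-2))/41) = 1/((12*(180 - 2))/41) = 1/((12*178)*(1/41)) = 1/(2136*(1/41)) = 1/(2136/41) = 41/2136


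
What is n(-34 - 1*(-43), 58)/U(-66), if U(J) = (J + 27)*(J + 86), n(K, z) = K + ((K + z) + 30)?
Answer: -53/390 ≈ -0.13590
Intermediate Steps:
n(K, z) = 30 + z + 2*K (n(K, z) = K + (30 + K + z) = 30 + z + 2*K)
U(J) = (27 + J)*(86 + J)
n(-34 - 1*(-43), 58)/U(-66) = (30 + 58 + 2*(-34 - 1*(-43)))/(2322 + (-66)² + 113*(-66)) = (30 + 58 + 2*(-34 + 43))/(2322 + 4356 - 7458) = (30 + 58 + 2*9)/(-780) = (30 + 58 + 18)*(-1/780) = 106*(-1/780) = -53/390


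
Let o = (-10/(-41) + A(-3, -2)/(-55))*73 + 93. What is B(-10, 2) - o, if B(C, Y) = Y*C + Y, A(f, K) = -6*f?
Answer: -236581/2255 ≈ -104.91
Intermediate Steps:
B(C, Y) = Y + C*Y (B(C, Y) = C*Y + Y = Y + C*Y)
o = 195991/2255 (o = (-10/(-41) - 6*(-3)/(-55))*73 + 93 = (-10*(-1/41) + 18*(-1/55))*73 + 93 = (10/41 - 18/55)*73 + 93 = -188/2255*73 + 93 = -13724/2255 + 93 = 195991/2255 ≈ 86.914)
B(-10, 2) - o = 2*(1 - 10) - 1*195991/2255 = 2*(-9) - 195991/2255 = -18 - 195991/2255 = -236581/2255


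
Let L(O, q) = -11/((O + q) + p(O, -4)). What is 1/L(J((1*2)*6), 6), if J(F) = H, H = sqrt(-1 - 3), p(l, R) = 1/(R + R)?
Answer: -47/88 - 2*I/11 ≈ -0.53409 - 0.18182*I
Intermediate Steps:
p(l, R) = 1/(2*R)
H = 2*I (H = sqrt(-4) = 2*I ≈ 2.0*I)
J(F) = 2*I
L(O, q) = -11/(-1/8 + O + q) (L(O, q) = -11/((O + q) + (1/2)/(-4)) = -11/((O + q) + (1/2)*(-1/4)) = -11/((O + q) - 1/8) = -11/(-1/8 + O + q))
1/L(J((1*2)*6), 6) = 1/(-88/(-1 + 8*(2*I) + 8*6)) = 1/(-88/(-1 + 16*I + 48)) = 1/(-88*(47 - 16*I)/2465) = -47/88 - 2*I/11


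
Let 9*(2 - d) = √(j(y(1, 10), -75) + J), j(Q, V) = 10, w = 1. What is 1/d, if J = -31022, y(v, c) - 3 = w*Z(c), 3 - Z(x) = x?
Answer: 81/15668 + 9*I*√7753/15668 ≈ 0.0051698 + 0.050578*I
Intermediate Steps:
Z(x) = 3 - x
y(v, c) = 6 - c (y(v, c) = 3 + 1*(3 - c) = 3 + (3 - c) = 6 - c)
d = 2 - 2*I*√7753/9 (d = 2 - √(10 - 31022)/9 = 2 - 2*I*√7753/9 ≈ 2.0 - 19.567*I)
1/d = 1/(2 - 2*I*√7753/9)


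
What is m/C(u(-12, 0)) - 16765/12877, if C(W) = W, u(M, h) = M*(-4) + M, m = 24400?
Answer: 78398815/115893 ≈ 676.48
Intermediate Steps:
u(M, h) = -3*M (u(M, h) = -4*M + M = -3*M)
m/C(u(-12, 0)) - 16765/12877 = 24400/((-3*(-12))) - 16765/12877 = 24400/36 - 16765*1/12877 = 24400*(1/36) - 16765/12877 = 6100/9 - 16765/12877 = 78398815/115893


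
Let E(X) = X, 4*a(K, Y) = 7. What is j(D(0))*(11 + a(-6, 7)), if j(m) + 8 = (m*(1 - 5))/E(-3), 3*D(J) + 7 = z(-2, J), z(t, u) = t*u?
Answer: -425/3 ≈ -141.67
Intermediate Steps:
a(K, Y) = 7/4 (a(K, Y) = (¼)*7 = 7/4)
D(J) = -7/3 - 2*J/3 (D(J) = -7/3 + (-2*J)/3 = -7/3 - 2*J/3)
j(m) = -8 + 4*m/3 (j(m) = -8 + (m*(1 - 5))/(-3) = -8 + (m*(-4))*(-⅓) = -8 - 4*m*(-⅓) = -8 + 4*m/3)
j(D(0))*(11 + a(-6, 7)) = (-8 + 4*(-7/3 - ⅔*0)/3)*(11 + 7/4) = (-8 + 4*(-7/3 + 0)/3)*(51/4) = (-8 + (4/3)*(-7/3))*(51/4) = (-8 - 28/9)*(51/4) = -100/9*51/4 = -425/3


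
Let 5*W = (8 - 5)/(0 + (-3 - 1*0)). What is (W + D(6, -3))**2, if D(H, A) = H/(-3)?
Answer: 121/25 ≈ 4.8400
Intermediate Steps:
D(H, A) = -H/3 (D(H, A) = H*(-1/3) = -H/3)
W = -1/5 (W = ((8 - 5)/(0 + (-3 - 1*0)))/5 = (3/(0 + (-3 + 0)))/5 = (3/(0 - 3))/5 = (3/(-3))/5 = (3*(-1/3))/5 = (1/5)*(-1) = -1/5 ≈ -0.20000)
(W + D(6, -3))**2 = (-1/5 - 1/3*6)**2 = (-1/5 - 2)**2 = (-11/5)**2 = 121/25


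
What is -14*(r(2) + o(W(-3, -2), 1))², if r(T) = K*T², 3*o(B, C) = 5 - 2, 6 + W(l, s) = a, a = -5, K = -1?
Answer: -126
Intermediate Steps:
W(l, s) = -11 (W(l, s) = -6 - 5 = -11)
o(B, C) = 1 (o(B, C) = (5 - 2)/3 = (⅓)*3 = 1)
r(T) = -T²
-14*(r(2) + o(W(-3, -2), 1))² = -14*(-1*2² + 1)² = -14*(-1*4 + 1)² = -14*(-4 + 1)² = -14*(-3)² = -14*9 = -126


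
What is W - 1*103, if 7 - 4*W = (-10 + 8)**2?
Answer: -409/4 ≈ -102.25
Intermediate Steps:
W = 3/4 (W = 7/4 - (-10 + 8)**2/4 = 7/4 - 1/4*(-2)**2 = 7/4 - 1/4*4 = 7/4 - 1 = 3/4 ≈ 0.75000)
W - 1*103 = 3/4 - 1*103 = 3/4 - 103 = -409/4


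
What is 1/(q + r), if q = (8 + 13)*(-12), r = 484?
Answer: 1/232 ≈ 0.0043103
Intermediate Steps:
q = -252 (q = 21*(-12) = -252)
1/(q + r) = 1/(-252 + 484) = 1/232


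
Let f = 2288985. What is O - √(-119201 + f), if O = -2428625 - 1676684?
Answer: -4105309 - 2*√542446 ≈ -4.1068e+6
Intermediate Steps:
O = -4105309
O - √(-119201 + f) = -4105309 - √(-119201 + 2288985) = -4105309 - √2169784 = -4105309 - 2*√542446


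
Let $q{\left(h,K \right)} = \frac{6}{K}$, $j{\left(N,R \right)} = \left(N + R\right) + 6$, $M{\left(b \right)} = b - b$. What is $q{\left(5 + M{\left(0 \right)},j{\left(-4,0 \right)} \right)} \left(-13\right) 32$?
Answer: $-1248$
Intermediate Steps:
$M{\left(b \right)} = 0$
$j{\left(N,R \right)} = 6 + N + R$
$q{\left(5 + M{\left(0 \right)},j{\left(-4,0 \right)} \right)} \left(-13\right) 32 = \frac{6}{6 - 4 + 0} \left(-13\right) 32 = \frac{6}{2} \left(-13\right) 32 = 6 \cdot \frac{1}{2} \left(-13\right) 32 = 3 \left(-13\right) 32 = \left(-39\right) 32 = -1248$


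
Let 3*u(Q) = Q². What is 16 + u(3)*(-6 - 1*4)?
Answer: -14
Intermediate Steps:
u(Q) = Q²/3
16 + u(3)*(-6 - 1*4) = 16 + ((⅓)*3²)*(-6 - 1*4) = 16 + ((⅓)*9)*(-6 - 4) = 16 + 3*(-10) = 16 - 30 = -14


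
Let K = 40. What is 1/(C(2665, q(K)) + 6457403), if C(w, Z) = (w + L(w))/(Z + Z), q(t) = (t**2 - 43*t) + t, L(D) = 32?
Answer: 160/1033181783 ≈ 1.5486e-7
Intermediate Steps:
q(t) = t**2 - 42*t
C(w, Z) = (32 + w)/(2*Z) (C(w, Z) = (w + 32)/(Z + Z) = (32 + w)/((2*Z)) = (32 + w)*(1/(2*Z)) = (32 + w)/(2*Z))
1/(C(2665, q(K)) + 6457403) = 1/((32 + 2665)/(2*((40*(-42 + 40)))) + 6457403) = 1/((1/2)*2697/(40*(-2)) + 6457403) = 1/((1/2)*2697/(-80) + 6457403) = 1/((1/2)*(-1/80)*2697 + 6457403) = 1/(-2697/160 + 6457403) = 1/(1033181783/160) = 160/1033181783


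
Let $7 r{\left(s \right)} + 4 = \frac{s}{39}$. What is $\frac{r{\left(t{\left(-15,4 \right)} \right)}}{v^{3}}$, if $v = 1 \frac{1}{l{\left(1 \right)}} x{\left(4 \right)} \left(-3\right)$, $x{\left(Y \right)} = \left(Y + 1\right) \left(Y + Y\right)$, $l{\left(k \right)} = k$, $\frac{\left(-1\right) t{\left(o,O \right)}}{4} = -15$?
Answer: $\frac{1}{4914000} \approx 2.035 \cdot 10^{-7}$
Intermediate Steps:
$t{\left(o,O \right)} = 60$ ($t{\left(o,O \right)} = \left(-4\right) \left(-15\right) = 60$)
$r{\left(s \right)} = - \frac{4}{7} + \frac{s}{273}$ ($r{\left(s \right)} = - \frac{4}{7} + \frac{s \frac{1}{39}}{7} = - \frac{4}{7} + \frac{\frac{1}{39} s}{7} = - \frac{4}{7} + \frac{s}{273}$)
$x{\left(Y \right)} = 2 Y \left(1 + Y\right)$ ($x{\left(Y \right)} = \left(1 + Y\right) 2 Y = 2 Y \left(1 + Y\right)$)
$v = -120$ ($v = 1 \cdot 1^{-1} \cdot 2 \cdot 4 \left(1 + 4\right) \left(-3\right) = 1 \cdot 1 \cdot 2 \cdot 4 \cdot 5 \left(-3\right) = 1 \cdot 40 \left(-3\right) = 40 \left(-3\right) = -120$)
$\frac{r{\left(t{\left(-15,4 \right)} \right)}}{v^{3}} = \frac{- \frac{4}{7} + \frac{1}{273} \cdot 60}{\left(-120\right)^{3}} = \frac{- \frac{4}{7} + \frac{20}{91}}{-1728000} = \left(- \frac{32}{91}\right) \left(- \frac{1}{1728000}\right) = \frac{1}{4914000}$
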